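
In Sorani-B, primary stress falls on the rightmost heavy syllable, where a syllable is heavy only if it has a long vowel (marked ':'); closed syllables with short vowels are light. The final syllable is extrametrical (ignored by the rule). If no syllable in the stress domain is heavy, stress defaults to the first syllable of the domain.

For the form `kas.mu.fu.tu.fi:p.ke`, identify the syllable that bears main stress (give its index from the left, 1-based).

5

The final syllable (6, ke) is extrametrical; the stress domain is syllables 1–5.
Weights: 1 kas L, 2 mu L, 3 fu L, 4 tu L, 5 fi:p H.
Heavy syllables in the domain: 5. The rightmost is syllable 5 (fi:p).
Primary stress: syllable 5 → kas.mu.fu.tu.ˈfi:p.ke.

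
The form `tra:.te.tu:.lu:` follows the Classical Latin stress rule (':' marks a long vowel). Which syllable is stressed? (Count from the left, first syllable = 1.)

Classical Latin: stress the penult if heavy (long vowel or closed), else the antepenult.
Weights: 2 te L, 3 tu: H, 4 lu: H.
The penult (syllable 3, tu:) is heavy, so it takes stress.
Stress on syllable 3: tra:.te.ˈtu:.lu:.

3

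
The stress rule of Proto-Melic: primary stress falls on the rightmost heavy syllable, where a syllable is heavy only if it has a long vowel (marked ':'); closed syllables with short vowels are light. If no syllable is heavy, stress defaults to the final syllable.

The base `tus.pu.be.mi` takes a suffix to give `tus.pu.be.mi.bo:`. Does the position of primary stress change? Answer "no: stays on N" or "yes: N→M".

Base `tus.pu.be.mi` (4 syllables):
  Weights: 1 tus L, 2 pu L, 3 be L, 4 mi L.
  No heavy syllable in the domain; default to the final syllable = syllable 4.
  → primary stress on syllable 4.
Suffixed `tus.pu.be.mi.bo:` (5 syllables):
  Weights: 1 tus L, 2 pu L, 3 be L, 4 mi L, 5 bo: H.
  Heavy syllables in the domain: 5. The rightmost is syllable 5 (bo:).
  → primary stress on syllable 5.

yes: 4→5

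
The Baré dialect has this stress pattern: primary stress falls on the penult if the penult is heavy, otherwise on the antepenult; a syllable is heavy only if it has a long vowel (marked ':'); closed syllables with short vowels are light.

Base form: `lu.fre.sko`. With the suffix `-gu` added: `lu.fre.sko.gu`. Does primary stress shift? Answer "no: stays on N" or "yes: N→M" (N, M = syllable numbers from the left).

yes: 1→2

Base `lu.fre.sko` (3 syllables):
  Weights: 1 lu L, 2 fre L, 3 sko L.
  The penult (syllable 2, fre) is light, so stress falls on the antepenult (syllable 1, lu).
  → primary stress on syllable 1.
Suffixed `lu.fre.sko.gu` (4 syllables):
  Weights: 2 fre L, 3 sko L, 4 gu L.
  The penult (syllable 3, sko) is light, so stress falls on the antepenult (syllable 2, fre).
  → primary stress on syllable 2.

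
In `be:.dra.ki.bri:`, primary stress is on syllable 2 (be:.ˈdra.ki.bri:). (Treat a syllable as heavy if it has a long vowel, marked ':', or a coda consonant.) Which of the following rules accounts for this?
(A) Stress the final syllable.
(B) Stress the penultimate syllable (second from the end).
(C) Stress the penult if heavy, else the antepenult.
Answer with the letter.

Rule A → syllable 4 (observed: 2).
Rule B → syllable 3 (observed: 2).
Rule C → syllable 2 ✓.

C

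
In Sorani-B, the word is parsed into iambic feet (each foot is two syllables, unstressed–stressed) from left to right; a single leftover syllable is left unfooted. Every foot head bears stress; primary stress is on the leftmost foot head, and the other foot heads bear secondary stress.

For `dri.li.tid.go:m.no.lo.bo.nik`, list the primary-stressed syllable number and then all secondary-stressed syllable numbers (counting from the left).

Parse left to right into iambic (σˈσ) feet: (dri.ˈli) (tid.ˈgo:m) (no.ˈlo) (bo.ˈnik).
Foot heads (stressed positions): 2, 4, 6, 8.
End Rule Leftmost: primary stress on the leftmost head = syllable 2.
Secondary stress on 4, 6, 8: dri.ˈli.tid.ˌgo:m.no.ˌlo.bo.ˌnik.

primary 2, secondary 4, 6, 8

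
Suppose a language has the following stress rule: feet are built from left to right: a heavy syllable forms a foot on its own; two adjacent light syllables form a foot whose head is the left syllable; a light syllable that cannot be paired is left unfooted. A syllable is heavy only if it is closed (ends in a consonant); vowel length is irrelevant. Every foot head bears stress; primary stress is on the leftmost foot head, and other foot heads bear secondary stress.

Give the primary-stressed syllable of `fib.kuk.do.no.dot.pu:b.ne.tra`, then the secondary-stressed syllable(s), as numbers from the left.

Weights: 1 fib H, 2 kuk H, 3 do L, 4 no L, 5 dot H, 6 pu:b H, 7 ne L, 8 tra L.
Parse left to right (heavy = foot alone; LL = one foot; stranded L unfooted): (ˈfib) (ˈkuk) (ˈdo.no) (ˈdot) (ˈpu:b) (ˈne.tra).
Foot heads: 1, 2, 3, 5, 6, 7.
Primary stress on the leftmost head = syllable 1.
Secondary stress on 2, 3, 5, 6, 7: ˈfib.ˌkuk.ˌdo.no.ˌdot.ˌpu:b.ˌne.tra.

primary 1, secondary 2, 3, 5, 6, 7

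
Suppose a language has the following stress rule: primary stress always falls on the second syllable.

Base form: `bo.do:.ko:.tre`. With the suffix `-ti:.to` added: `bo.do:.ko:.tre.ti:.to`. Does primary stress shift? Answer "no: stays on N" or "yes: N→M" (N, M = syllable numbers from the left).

no: stays on 2

Base `bo.do:.ko:.tre` (4 syllables):
  The word has 4 syllables; the second syllable is syllable 2 (do:).
  → primary stress on syllable 2.
Suffixed `bo.do:.ko:.tre.ti:.to` (6 syllables):
  The word has 6 syllables; the second syllable is syllable 2 (do:).
  → primary stress on syllable 2.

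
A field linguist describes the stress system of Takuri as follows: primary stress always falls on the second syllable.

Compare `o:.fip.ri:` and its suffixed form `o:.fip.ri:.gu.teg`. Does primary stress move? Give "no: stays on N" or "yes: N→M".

no: stays on 2

Base `o:.fip.ri:` (3 syllables):
  The word has 3 syllables; the second syllable is syllable 2 (fip).
  → primary stress on syllable 2.
Suffixed `o:.fip.ri:.gu.teg` (5 syllables):
  The word has 5 syllables; the second syllable is syllable 2 (fip).
  → primary stress on syllable 2.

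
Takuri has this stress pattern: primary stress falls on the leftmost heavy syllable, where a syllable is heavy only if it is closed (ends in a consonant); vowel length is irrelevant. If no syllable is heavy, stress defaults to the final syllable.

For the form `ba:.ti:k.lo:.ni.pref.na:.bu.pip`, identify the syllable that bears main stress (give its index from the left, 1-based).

2

Weights: 1 ba: L, 2 ti:k H, 3 lo: L, 4 ni L, 5 pref H, 6 na: L, 7 bu L, 8 pip H.
Heavy syllables in the domain: 2, 5, 8. The leftmost is syllable 2 (ti:k).
Primary stress: syllable 2 → ba:.ˈti:k.lo:.ni.pref.na:.bu.pip.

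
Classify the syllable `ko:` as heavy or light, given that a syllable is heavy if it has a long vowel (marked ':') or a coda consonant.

heavy

`ko:`: long vowel, open (no coda). Long vowel → heavy.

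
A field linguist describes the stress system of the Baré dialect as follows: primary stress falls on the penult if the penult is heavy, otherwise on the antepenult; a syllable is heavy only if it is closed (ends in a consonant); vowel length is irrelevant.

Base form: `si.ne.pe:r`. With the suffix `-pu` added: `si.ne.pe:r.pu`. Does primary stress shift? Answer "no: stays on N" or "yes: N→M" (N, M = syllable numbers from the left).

yes: 1→3

Base `si.ne.pe:r` (3 syllables):
  Weights: 1 si L, 2 ne L, 3 pe:r H.
  The penult (syllable 2, ne) is light, so stress falls on the antepenult (syllable 1, si).
  → primary stress on syllable 1.
Suffixed `si.ne.pe:r.pu` (4 syllables):
  Weights: 2 ne L, 3 pe:r H, 4 pu L.
  The penult (syllable 3, pe:r) is heavy, so it takes stress.
  → primary stress on syllable 3.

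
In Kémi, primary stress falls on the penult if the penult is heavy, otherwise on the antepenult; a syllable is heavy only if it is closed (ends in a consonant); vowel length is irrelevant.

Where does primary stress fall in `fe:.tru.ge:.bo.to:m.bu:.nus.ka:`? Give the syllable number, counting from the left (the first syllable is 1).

7

Weights: 6 bu: L, 7 nus H, 8 ka: L.
The penult (syllable 7, nus) is heavy, so it takes stress.
Primary stress: syllable 7 → fe:.tru.ge:.bo.to:m.bu:.ˈnus.ka:.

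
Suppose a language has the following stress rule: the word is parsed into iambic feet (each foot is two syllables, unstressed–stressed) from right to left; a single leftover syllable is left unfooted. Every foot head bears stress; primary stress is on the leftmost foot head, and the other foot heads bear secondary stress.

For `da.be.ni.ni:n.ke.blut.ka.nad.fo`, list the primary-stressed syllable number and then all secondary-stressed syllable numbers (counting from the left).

Parse right to left into iambic (σˈσ) feet: da (be.ˈni) (ni:n.ˈke) (blut.ˈka) (nad.ˈfo). Syllable 1 is left unfooted.
Foot heads (stressed positions): 3, 5, 7, 9.
End Rule Leftmost: primary stress on the leftmost head = syllable 3.
Secondary stress on 5, 7, 9: da.be.ˈni.ni:n.ˌke.blut.ˌka.nad.ˌfo.

primary 3, secondary 5, 7, 9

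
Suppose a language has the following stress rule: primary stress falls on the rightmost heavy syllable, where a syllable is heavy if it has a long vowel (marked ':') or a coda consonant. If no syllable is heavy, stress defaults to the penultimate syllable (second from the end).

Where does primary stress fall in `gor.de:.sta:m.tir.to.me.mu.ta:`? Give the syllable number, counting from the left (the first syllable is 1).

Weights: 1 gor H, 2 de: H, 3 sta:m H, 4 tir H, 5 to L, 6 me L, 7 mu L, 8 ta: H.
Heavy syllables in the domain: 1, 2, 3, 4, 8. The rightmost is syllable 8 (ta:).
Primary stress: syllable 8 → gor.de:.sta:m.tir.to.me.mu.ˈta:.

8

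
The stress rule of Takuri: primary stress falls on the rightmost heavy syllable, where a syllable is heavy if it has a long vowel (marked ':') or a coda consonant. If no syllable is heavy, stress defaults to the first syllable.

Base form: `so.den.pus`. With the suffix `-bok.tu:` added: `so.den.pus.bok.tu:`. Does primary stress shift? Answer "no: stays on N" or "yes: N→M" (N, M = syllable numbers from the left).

Base `so.den.pus` (3 syllables):
  Weights: 1 so L, 2 den H, 3 pus H.
  Heavy syllables in the domain: 2, 3. The rightmost is syllable 3 (pus).
  → primary stress on syllable 3.
Suffixed `so.den.pus.bok.tu:` (5 syllables):
  Weights: 1 so L, 2 den H, 3 pus H, 4 bok H, 5 tu: H.
  Heavy syllables in the domain: 2, 3, 4, 5. The rightmost is syllable 5 (tu:).
  → primary stress on syllable 5.

yes: 3→5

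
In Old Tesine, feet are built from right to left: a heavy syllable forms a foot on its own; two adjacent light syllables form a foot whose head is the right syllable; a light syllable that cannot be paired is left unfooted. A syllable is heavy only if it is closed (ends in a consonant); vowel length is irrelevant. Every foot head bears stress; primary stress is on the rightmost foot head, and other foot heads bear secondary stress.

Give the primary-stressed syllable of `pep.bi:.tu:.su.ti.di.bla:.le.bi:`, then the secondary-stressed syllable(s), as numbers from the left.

Weights: 1 pep H, 2 bi: L, 3 tu: L, 4 su L, 5 ti L, 6 di L, 7 bla: L, 8 le L, 9 bi: L.
Parse right to left (heavy = foot alone; LL = one foot; stranded L unfooted): (ˈpep) (bi:.ˈtu:) (su.ˈti) (di.ˈbla:) (le.ˈbi:).
Foot heads: 1, 3, 5, 7, 9.
Primary stress on the rightmost head = syllable 9.
Secondary stress on 1, 3, 5, 7: ˌpep.bi:.ˌtu:.su.ˌti.di.ˌbla:.le.ˈbi:.

primary 9, secondary 1, 3, 5, 7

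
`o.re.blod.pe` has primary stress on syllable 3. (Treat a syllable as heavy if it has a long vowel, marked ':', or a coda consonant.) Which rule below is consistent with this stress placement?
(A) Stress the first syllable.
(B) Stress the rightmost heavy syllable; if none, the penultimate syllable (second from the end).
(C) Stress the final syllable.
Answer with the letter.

Rule A → syllable 1 (observed: 3).
Rule B → syllable 3 ✓.
Rule C → syllable 4 (observed: 3).

B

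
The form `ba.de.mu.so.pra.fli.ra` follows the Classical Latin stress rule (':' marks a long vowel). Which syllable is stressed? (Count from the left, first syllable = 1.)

5

Classical Latin: stress the penult if heavy (long vowel or closed), else the antepenult.
Weights: 5 pra L, 6 fli L, 7 ra L.
The penult (syllable 6, fli) is light, so stress falls on the antepenult (syllable 5, pra).
Stress on syllable 5: ba.de.mu.so.ˈpra.fli.ra.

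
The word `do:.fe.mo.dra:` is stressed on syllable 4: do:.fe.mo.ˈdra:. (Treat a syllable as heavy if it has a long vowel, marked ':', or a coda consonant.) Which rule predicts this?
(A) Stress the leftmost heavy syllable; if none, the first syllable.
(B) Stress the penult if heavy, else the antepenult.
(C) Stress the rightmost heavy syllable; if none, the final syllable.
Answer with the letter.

C

Rule A → syllable 1 (observed: 4).
Rule B → syllable 2 (observed: 4).
Rule C → syllable 4 ✓.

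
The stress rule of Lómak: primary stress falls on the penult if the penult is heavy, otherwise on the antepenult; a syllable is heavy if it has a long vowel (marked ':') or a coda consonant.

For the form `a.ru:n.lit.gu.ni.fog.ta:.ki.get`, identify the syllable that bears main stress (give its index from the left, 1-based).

Weights: 7 ta: H, 8 ki L, 9 get H.
The penult (syllable 8, ki) is light, so stress falls on the antepenult (syllable 7, ta:).
Primary stress: syllable 7 → a.ru:n.lit.gu.ni.fog.ˈta:.ki.get.

7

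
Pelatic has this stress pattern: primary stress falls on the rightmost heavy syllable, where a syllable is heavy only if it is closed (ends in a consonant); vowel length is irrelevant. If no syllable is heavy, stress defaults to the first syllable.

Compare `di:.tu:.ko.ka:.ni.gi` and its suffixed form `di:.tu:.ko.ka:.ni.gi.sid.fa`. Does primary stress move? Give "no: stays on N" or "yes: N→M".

Base `di:.tu:.ko.ka:.ni.gi` (6 syllables):
  Weights: 1 di: L, 2 tu: L, 3 ko L, 4 ka: L, 5 ni L, 6 gi L.
  No heavy syllable in the domain; default to the first syllable = syllable 1.
  → primary stress on syllable 1.
Suffixed `di:.tu:.ko.ka:.ni.gi.sid.fa` (8 syllables):
  Weights: 1 di: L, 2 tu: L, 3 ko L, 4 ka: L, 5 ni L, 6 gi L, 7 sid H, 8 fa L.
  Heavy syllables in the domain: 7. The rightmost is syllable 7 (sid).
  → primary stress on syllable 7.

yes: 1→7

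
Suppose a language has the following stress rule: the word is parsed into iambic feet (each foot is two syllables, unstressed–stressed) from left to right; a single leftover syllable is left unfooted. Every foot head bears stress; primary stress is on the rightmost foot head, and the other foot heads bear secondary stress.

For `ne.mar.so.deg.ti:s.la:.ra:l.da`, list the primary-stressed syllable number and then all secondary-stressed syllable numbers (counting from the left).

Parse left to right into iambic (σˈσ) feet: (ne.ˈmar) (so.ˈdeg) (ti:s.ˈla:) (ra:l.ˈda).
Foot heads (stressed positions): 2, 4, 6, 8.
End Rule Rightmost: primary stress on the rightmost head = syllable 8.
Secondary stress on 2, 4, 6: ne.ˌmar.so.ˌdeg.ti:s.ˌla:.ra:l.ˈda.

primary 8, secondary 2, 4, 6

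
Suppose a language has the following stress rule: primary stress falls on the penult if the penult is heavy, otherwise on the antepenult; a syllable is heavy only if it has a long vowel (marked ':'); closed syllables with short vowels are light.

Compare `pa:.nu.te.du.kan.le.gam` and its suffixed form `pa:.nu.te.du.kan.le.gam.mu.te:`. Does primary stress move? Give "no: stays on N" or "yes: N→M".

Base `pa:.nu.te.du.kan.le.gam` (7 syllables):
  Weights: 5 kan L, 6 le L, 7 gam L.
  The penult (syllable 6, le) is light, so stress falls on the antepenult (syllable 5, kan).
  → primary stress on syllable 5.
Suffixed `pa:.nu.te.du.kan.le.gam.mu.te:` (9 syllables):
  Weights: 7 gam L, 8 mu L, 9 te: H.
  The penult (syllable 8, mu) is light, so stress falls on the antepenult (syllable 7, gam).
  → primary stress on syllable 7.

yes: 5→7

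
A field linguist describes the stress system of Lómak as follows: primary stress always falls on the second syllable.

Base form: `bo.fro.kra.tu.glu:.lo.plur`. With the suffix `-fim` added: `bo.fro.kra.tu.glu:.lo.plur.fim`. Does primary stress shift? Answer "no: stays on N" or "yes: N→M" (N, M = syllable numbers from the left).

no: stays on 2

Base `bo.fro.kra.tu.glu:.lo.plur` (7 syllables):
  The word has 7 syllables; the second syllable is syllable 2 (fro).
  → primary stress on syllable 2.
Suffixed `bo.fro.kra.tu.glu:.lo.plur.fim` (8 syllables):
  The word has 8 syllables; the second syllable is syllable 2 (fro).
  → primary stress on syllable 2.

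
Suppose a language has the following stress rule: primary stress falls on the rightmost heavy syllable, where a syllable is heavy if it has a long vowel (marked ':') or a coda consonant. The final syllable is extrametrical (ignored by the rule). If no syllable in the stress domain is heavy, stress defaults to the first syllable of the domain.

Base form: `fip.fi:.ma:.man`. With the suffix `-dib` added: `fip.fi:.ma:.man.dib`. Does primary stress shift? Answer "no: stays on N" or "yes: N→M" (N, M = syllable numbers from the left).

yes: 3→4

Base `fip.fi:.ma:.man` (4 syllables):
  The final syllable (4, man) is extrametrical; the stress domain is syllables 1–3.
  Weights: 1 fip H, 2 fi: H, 3 ma: H.
  Heavy syllables in the domain: 1, 2, 3. The rightmost is syllable 3 (ma:).
  → primary stress on syllable 3.
Suffixed `fip.fi:.ma:.man.dib` (5 syllables):
  The final syllable (5, dib) is extrametrical; the stress domain is syllables 1–4.
  Weights: 1 fip H, 2 fi: H, 3 ma: H, 4 man H.
  Heavy syllables in the domain: 1, 2, 3, 4. The rightmost is syllable 4 (man).
  → primary stress on syllable 4.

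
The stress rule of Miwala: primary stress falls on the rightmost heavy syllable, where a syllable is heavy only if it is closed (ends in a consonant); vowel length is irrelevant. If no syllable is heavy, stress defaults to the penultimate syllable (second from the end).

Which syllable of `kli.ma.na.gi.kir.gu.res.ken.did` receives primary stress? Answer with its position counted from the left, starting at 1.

Weights: 1 kli L, 2 ma L, 3 na L, 4 gi L, 5 kir H, 6 gu L, 7 res H, 8 ken H, 9 did H.
Heavy syllables in the domain: 5, 7, 8, 9. The rightmost is syllable 9 (did).
Primary stress: syllable 9 → kli.ma.na.gi.kir.gu.res.ken.ˈdid.

9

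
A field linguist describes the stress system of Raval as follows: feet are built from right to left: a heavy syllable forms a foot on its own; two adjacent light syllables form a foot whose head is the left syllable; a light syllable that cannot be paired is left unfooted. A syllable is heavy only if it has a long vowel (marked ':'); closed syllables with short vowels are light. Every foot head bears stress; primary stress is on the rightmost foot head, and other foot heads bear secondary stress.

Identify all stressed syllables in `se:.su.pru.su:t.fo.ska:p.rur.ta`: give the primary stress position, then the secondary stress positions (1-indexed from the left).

primary 7, secondary 1, 2, 4, 6

Weights: 1 se: H, 2 su L, 3 pru L, 4 su:t H, 5 fo L, 6 ska:p H, 7 rur L, 8 ta L.
Parse right to left (heavy = foot alone; LL = one foot; stranded L unfooted): (ˈse:) (ˈsu.pru) (ˈsu:t) fo (ˈska:p) (ˈrur.ta).
Foot heads: 1, 2, 4, 6, 7.
Primary stress on the rightmost head = syllable 7.
Secondary stress on 1, 2, 4, 6: ˌse:.ˌsu.pru.ˌsu:t.fo.ˌska:p.ˈrur.ta.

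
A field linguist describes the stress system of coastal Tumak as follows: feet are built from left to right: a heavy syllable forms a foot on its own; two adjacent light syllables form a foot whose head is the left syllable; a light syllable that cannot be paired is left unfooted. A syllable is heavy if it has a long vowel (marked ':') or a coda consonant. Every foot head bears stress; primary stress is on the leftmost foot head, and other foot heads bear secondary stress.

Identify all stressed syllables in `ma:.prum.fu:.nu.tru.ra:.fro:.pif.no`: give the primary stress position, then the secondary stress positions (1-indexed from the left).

Weights: 1 ma: H, 2 prum H, 3 fu: H, 4 nu L, 5 tru L, 6 ra: H, 7 fro: H, 8 pif H, 9 no L.
Parse left to right (heavy = foot alone; LL = one foot; stranded L unfooted): (ˈma:) (ˈprum) (ˈfu:) (ˈnu.tru) (ˈra:) (ˈfro:) (ˈpif) no.
Foot heads: 1, 2, 3, 4, 6, 7, 8.
Primary stress on the leftmost head = syllable 1.
Secondary stress on 2, 3, 4, 6, 7, 8: ˈma:.ˌprum.ˌfu:.ˌnu.tru.ˌra:.ˌfro:.ˌpif.no.

primary 1, secondary 2, 3, 4, 6, 7, 8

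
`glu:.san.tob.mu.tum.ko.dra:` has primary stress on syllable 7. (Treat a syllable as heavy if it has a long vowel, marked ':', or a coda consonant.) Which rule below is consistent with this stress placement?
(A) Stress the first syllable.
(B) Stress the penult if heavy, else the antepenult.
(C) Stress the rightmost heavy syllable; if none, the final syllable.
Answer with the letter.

C

Rule A → syllable 1 (observed: 7).
Rule B → syllable 5 (observed: 7).
Rule C → syllable 7 ✓.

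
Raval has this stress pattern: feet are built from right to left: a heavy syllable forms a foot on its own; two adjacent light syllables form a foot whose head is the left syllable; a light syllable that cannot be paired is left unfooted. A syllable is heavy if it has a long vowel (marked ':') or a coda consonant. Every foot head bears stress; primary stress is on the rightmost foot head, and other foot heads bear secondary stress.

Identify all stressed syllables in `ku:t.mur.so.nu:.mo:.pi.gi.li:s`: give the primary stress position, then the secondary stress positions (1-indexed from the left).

Weights: 1 ku:t H, 2 mur H, 3 so L, 4 nu: H, 5 mo: H, 6 pi L, 7 gi L, 8 li:s H.
Parse right to left (heavy = foot alone; LL = one foot; stranded L unfooted): (ˈku:t) (ˈmur) so (ˈnu:) (ˈmo:) (ˈpi.gi) (ˈli:s).
Foot heads: 1, 2, 4, 5, 6, 8.
Primary stress on the rightmost head = syllable 8.
Secondary stress on 1, 2, 4, 5, 6: ˌku:t.ˌmur.so.ˌnu:.ˌmo:.ˌpi.gi.ˈli:s.

primary 8, secondary 1, 2, 4, 5, 6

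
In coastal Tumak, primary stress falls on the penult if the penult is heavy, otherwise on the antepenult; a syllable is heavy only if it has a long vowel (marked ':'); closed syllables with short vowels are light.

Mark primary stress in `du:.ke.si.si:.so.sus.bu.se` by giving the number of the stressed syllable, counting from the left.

Weights: 6 sus L, 7 bu L, 8 se L.
The penult (syllable 7, bu) is light, so stress falls on the antepenult (syllable 6, sus).
Primary stress: syllable 6 → du:.ke.si.si:.so.ˈsus.bu.se.

6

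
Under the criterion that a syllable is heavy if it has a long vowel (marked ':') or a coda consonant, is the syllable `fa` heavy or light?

light

`fa`: short vowel, open (no coda). Short vowel, open → light.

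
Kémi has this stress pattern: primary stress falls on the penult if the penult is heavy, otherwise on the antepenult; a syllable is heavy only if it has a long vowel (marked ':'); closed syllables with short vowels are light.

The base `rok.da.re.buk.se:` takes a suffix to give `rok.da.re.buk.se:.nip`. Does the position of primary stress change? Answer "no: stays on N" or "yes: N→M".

Base `rok.da.re.buk.se:` (5 syllables):
  Weights: 3 re L, 4 buk L, 5 se: H.
  The penult (syllable 4, buk) is light, so stress falls on the antepenult (syllable 3, re).
  → primary stress on syllable 3.
Suffixed `rok.da.re.buk.se:.nip` (6 syllables):
  Weights: 4 buk L, 5 se: H, 6 nip L.
  The penult (syllable 5, se:) is heavy, so it takes stress.
  → primary stress on syllable 5.

yes: 3→5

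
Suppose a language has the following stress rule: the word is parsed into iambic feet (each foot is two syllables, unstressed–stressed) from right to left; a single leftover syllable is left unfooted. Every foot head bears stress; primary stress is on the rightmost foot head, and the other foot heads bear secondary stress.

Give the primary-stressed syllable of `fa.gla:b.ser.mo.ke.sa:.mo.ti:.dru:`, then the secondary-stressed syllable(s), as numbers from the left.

primary 9, secondary 3, 5, 7

Parse right to left into iambic (σˈσ) feet: fa (gla:b.ˈser) (mo.ˈke) (sa:.ˈmo) (ti:.ˈdru:). Syllable 1 is left unfooted.
Foot heads (stressed positions): 3, 5, 7, 9.
End Rule Rightmost: primary stress on the rightmost head = syllable 9.
Secondary stress on 3, 5, 7: fa.gla:b.ˌser.mo.ˌke.sa:.ˌmo.ti:.ˈdru:.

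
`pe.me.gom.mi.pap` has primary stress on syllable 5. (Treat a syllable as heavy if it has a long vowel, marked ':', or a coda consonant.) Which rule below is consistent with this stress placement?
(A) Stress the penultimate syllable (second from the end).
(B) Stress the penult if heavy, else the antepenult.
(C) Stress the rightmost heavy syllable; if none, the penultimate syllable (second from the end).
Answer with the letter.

Rule A → syllable 4 (observed: 5).
Rule B → syllable 3 (observed: 5).
Rule C → syllable 5 ✓.

C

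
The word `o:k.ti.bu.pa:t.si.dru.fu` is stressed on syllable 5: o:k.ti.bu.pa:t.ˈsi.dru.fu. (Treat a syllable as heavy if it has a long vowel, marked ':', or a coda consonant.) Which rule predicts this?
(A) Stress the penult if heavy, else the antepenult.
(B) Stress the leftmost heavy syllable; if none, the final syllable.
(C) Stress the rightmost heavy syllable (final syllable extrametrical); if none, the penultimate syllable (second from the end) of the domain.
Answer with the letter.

A

Rule A → syllable 5 ✓.
Rule B → syllable 1 (observed: 5).
Rule C → syllable 4 (observed: 5).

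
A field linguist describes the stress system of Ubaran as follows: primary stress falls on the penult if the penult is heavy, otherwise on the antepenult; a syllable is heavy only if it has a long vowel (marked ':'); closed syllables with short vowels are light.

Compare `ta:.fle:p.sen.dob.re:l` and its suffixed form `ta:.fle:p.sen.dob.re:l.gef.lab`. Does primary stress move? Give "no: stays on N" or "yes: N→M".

Base `ta:.fle:p.sen.dob.re:l` (5 syllables):
  Weights: 3 sen L, 4 dob L, 5 re:l H.
  The penult (syllable 4, dob) is light, so stress falls on the antepenult (syllable 3, sen).
  → primary stress on syllable 3.
Suffixed `ta:.fle:p.sen.dob.re:l.gef.lab` (7 syllables):
  Weights: 5 re:l H, 6 gef L, 7 lab L.
  The penult (syllable 6, gef) is light, so stress falls on the antepenult (syllable 5, re:l).
  → primary stress on syllable 5.

yes: 3→5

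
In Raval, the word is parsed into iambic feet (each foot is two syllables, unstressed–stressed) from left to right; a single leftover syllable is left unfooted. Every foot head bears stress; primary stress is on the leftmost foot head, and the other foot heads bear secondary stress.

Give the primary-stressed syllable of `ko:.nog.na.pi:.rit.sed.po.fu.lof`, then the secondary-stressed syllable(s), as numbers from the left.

primary 2, secondary 4, 6, 8

Parse left to right into iambic (σˈσ) feet: (ko:.ˈnog) (na.ˈpi:) (rit.ˈsed) (po.ˈfu) lof. Syllable 9 is left unfooted.
Foot heads (stressed positions): 2, 4, 6, 8.
End Rule Leftmost: primary stress on the leftmost head = syllable 2.
Secondary stress on 4, 6, 8: ko:.ˈnog.na.ˌpi:.rit.ˌsed.po.ˌfu.lof.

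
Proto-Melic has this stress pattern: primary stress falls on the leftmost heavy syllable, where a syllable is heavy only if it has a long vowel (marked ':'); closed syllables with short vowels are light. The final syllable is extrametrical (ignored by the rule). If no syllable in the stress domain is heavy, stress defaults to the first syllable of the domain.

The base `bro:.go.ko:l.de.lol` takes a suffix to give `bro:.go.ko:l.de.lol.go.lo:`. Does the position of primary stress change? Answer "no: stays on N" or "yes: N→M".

Base `bro:.go.ko:l.de.lol` (5 syllables):
  The final syllable (5, lol) is extrametrical; the stress domain is syllables 1–4.
  Weights: 1 bro: H, 2 go L, 3 ko:l H, 4 de L.
  Heavy syllables in the domain: 1, 3. The leftmost is syllable 1 (bro:).
  → primary stress on syllable 1.
Suffixed `bro:.go.ko:l.de.lol.go.lo:` (7 syllables):
  The final syllable (7, lo:) is extrametrical; the stress domain is syllables 1–6.
  Weights: 1 bro: H, 2 go L, 3 ko:l H, 4 de L, 5 lol L, 6 go L.
  Heavy syllables in the domain: 1, 3. The leftmost is syllable 1 (bro:).
  → primary stress on syllable 1.

no: stays on 1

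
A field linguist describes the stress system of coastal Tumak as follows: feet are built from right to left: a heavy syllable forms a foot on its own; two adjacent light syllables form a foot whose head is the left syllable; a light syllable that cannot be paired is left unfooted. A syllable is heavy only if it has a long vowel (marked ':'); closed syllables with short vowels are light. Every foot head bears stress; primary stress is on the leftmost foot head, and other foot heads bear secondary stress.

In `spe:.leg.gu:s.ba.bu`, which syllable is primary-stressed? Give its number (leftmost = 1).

1

Weights: 1 spe: H, 2 leg L, 3 gu:s H, 4 ba L, 5 bu L.
Parse right to left (heavy = foot alone; LL = one foot; stranded L unfooted): (ˈspe:) leg (ˈgu:s) (ˈba.bu).
Foot heads: 1, 3, 4.
Primary stress on the leftmost head = syllable 1.
Primary stress: syllable 1 → ˈspe:.leg.gu:s.ba.bu.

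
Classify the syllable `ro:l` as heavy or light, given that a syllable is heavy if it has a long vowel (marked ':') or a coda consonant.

`ro:l`: long vowel, closed (coda /l/). Long vowel and closed → heavy.

heavy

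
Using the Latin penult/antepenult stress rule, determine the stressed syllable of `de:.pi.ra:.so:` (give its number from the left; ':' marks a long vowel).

3

Classical Latin: stress the penult if heavy (long vowel or closed), else the antepenult.
Weights: 2 pi L, 3 ra: H, 4 so: H.
The penult (syllable 3, ra:) is heavy, so it takes stress.
Stress on syllable 3: de:.pi.ˈra:.so:.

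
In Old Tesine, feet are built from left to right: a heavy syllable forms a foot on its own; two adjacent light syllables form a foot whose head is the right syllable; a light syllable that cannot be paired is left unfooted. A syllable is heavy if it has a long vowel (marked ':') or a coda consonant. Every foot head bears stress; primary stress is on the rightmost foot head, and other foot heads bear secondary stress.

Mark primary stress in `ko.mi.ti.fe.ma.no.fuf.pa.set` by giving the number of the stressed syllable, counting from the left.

9

Weights: 1 ko L, 2 mi L, 3 ti L, 4 fe L, 5 ma L, 6 no L, 7 fuf H, 8 pa L, 9 set H.
Parse left to right (heavy = foot alone; LL = one foot; stranded L unfooted): (ko.ˈmi) (ti.ˈfe) (ma.ˈno) (ˈfuf) pa (ˈset).
Foot heads: 2, 4, 6, 7, 9.
Primary stress on the rightmost head = syllable 9.
Primary stress: syllable 9 → ko.mi.ti.fe.ma.no.fuf.pa.ˈset.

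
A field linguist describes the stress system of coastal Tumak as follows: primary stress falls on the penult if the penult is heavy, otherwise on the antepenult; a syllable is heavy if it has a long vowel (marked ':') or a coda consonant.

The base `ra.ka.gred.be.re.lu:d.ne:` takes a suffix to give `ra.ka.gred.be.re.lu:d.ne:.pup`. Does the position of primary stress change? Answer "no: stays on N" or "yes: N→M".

yes: 6→7

Base `ra.ka.gred.be.re.lu:d.ne:` (7 syllables):
  Weights: 5 re L, 6 lu:d H, 7 ne: H.
  The penult (syllable 6, lu:d) is heavy, so it takes stress.
  → primary stress on syllable 6.
Suffixed `ra.ka.gred.be.re.lu:d.ne:.pup` (8 syllables):
  Weights: 6 lu:d H, 7 ne: H, 8 pup H.
  The penult (syllable 7, ne:) is heavy, so it takes stress.
  → primary stress on syllable 7.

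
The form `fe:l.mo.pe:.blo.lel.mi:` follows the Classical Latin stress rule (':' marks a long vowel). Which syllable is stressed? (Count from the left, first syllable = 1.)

Classical Latin: stress the penult if heavy (long vowel or closed), else the antepenult.
Weights: 4 blo L, 5 lel H, 6 mi: H.
The penult (syllable 5, lel) is heavy, so it takes stress.
Stress on syllable 5: fe:l.mo.pe:.blo.ˈlel.mi:.

5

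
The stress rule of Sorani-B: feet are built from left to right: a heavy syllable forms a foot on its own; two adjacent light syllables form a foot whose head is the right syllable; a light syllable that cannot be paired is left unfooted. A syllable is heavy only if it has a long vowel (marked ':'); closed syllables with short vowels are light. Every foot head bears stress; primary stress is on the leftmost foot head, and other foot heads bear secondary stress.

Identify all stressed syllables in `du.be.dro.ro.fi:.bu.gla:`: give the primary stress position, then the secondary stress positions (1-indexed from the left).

Weights: 1 du L, 2 be L, 3 dro L, 4 ro L, 5 fi: H, 6 bu L, 7 gla: H.
Parse left to right (heavy = foot alone; LL = one foot; stranded L unfooted): (du.ˈbe) (dro.ˈro) (ˈfi:) bu (ˈgla:).
Foot heads: 2, 4, 5, 7.
Primary stress on the leftmost head = syllable 2.
Secondary stress on 4, 5, 7: du.ˈbe.dro.ˌro.ˌfi:.bu.ˌgla:.

primary 2, secondary 4, 5, 7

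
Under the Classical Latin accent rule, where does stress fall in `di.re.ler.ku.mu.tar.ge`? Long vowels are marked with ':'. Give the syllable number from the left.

Classical Latin: stress the penult if heavy (long vowel or closed), else the antepenult.
Weights: 5 mu L, 6 tar H, 7 ge L.
The penult (syllable 6, tar) is heavy, so it takes stress.
Stress on syllable 6: di.re.ler.ku.mu.ˈtar.ge.

6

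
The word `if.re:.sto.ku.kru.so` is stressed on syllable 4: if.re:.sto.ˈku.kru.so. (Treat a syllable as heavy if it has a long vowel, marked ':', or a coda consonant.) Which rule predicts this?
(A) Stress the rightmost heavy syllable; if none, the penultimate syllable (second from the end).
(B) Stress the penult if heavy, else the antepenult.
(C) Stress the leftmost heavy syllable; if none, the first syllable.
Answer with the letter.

Rule A → syllable 2 (observed: 4).
Rule B → syllable 4 ✓.
Rule C → syllable 1 (observed: 4).

B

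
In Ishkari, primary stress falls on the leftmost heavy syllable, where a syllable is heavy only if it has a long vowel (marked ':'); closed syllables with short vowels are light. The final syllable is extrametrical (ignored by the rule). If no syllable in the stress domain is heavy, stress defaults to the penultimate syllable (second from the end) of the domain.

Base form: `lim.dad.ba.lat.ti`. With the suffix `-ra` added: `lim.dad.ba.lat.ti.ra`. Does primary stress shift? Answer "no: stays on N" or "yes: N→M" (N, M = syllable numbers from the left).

Base `lim.dad.ba.lat.ti` (5 syllables):
  The final syllable (5, ti) is extrametrical; the stress domain is syllables 1–4.
  Weights: 1 lim L, 2 dad L, 3 ba L, 4 lat L.
  No heavy syllable in the domain; default to the penultimate syllable (second from the end) of the domain = syllable 3.
  → primary stress on syllable 3.
Suffixed `lim.dad.ba.lat.ti.ra` (6 syllables):
  The final syllable (6, ra) is extrametrical; the stress domain is syllables 1–5.
  Weights: 1 lim L, 2 dad L, 3 ba L, 4 lat L, 5 ti L.
  No heavy syllable in the domain; default to the penultimate syllable (second from the end) of the domain = syllable 4.
  → primary stress on syllable 4.

yes: 3→4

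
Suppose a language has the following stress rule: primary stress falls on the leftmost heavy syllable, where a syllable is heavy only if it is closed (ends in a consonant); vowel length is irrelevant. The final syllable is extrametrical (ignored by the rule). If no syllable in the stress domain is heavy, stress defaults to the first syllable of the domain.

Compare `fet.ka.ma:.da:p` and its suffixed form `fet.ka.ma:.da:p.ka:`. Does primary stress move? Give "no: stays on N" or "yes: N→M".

no: stays on 1

Base `fet.ka.ma:.da:p` (4 syllables):
  The final syllable (4, da:p) is extrametrical; the stress domain is syllables 1–3.
  Weights: 1 fet H, 2 ka L, 3 ma: L.
  Heavy syllables in the domain: 1. The leftmost is syllable 1 (fet).
  → primary stress on syllable 1.
Suffixed `fet.ka.ma:.da:p.ka:` (5 syllables):
  The final syllable (5, ka:) is extrametrical; the stress domain is syllables 1–4.
  Weights: 1 fet H, 2 ka L, 3 ma: L, 4 da:p H.
  Heavy syllables in the domain: 1, 4. The leftmost is syllable 1 (fet).
  → primary stress on syllable 1.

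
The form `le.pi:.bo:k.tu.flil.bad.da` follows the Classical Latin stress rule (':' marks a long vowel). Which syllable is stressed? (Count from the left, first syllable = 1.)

6

Classical Latin: stress the penult if heavy (long vowel or closed), else the antepenult.
Weights: 5 flil H, 6 bad H, 7 da L.
The penult (syllable 6, bad) is heavy, so it takes stress.
Stress on syllable 6: le.pi:.bo:k.tu.flil.ˈbad.da.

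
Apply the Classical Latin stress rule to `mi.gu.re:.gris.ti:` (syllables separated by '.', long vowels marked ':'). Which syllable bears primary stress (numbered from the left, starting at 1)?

4

Classical Latin: stress the penult if heavy (long vowel or closed), else the antepenult.
Weights: 3 re: H, 4 gris H, 5 ti: H.
The penult (syllable 4, gris) is heavy, so it takes stress.
Stress on syllable 4: mi.gu.re:.ˈgris.ti:.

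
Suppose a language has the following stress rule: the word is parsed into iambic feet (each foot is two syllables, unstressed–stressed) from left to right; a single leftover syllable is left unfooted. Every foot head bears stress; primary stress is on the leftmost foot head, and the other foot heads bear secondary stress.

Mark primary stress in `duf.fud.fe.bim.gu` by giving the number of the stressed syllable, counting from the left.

Parse left to right into iambic (σˈσ) feet: (duf.ˈfud) (fe.ˈbim) gu. Syllable 5 is left unfooted.
Foot heads (stressed positions): 2, 4.
End Rule Leftmost: primary stress on the leftmost head = syllable 2.
Primary stress: syllable 2 → duf.ˈfud.fe.bim.gu.

2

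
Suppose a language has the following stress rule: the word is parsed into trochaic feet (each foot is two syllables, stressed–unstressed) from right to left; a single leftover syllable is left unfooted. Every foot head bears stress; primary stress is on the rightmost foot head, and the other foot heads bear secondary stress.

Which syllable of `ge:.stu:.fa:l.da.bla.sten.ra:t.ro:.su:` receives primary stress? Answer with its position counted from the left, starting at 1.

8

Parse right to left into trochaic (ˈσσ) feet: ge: (ˈstu:.fa:l) (ˈda.bla) (ˈsten.ra:t) (ˈro:.su:). Syllable 1 is left unfooted.
Foot heads (stressed positions): 2, 4, 6, 8.
End Rule Rightmost: primary stress on the rightmost head = syllable 8.
Primary stress: syllable 8 → ge:.stu:.fa:l.da.bla.sten.ra:t.ˈro:.su:.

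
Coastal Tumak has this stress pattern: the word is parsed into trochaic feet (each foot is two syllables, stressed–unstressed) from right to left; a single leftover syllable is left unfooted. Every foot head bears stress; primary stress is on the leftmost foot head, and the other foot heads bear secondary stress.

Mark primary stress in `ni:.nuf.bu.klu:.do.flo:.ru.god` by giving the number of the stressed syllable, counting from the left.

Parse right to left into trochaic (ˈσσ) feet: (ˈni:.nuf) (ˈbu.klu:) (ˈdo.flo:) (ˈru.god).
Foot heads (stressed positions): 1, 3, 5, 7.
End Rule Leftmost: primary stress on the leftmost head = syllable 1.
Primary stress: syllable 1 → ˈni:.nuf.bu.klu:.do.flo:.ru.god.

1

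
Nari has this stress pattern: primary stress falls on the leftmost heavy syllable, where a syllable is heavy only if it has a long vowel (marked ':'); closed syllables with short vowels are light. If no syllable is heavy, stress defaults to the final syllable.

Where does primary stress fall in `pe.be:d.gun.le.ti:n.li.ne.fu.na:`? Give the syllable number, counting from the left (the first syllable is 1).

2

Weights: 1 pe L, 2 be:d H, 3 gun L, 4 le L, 5 ti:n H, 6 li L, 7 ne L, 8 fu L, 9 na: H.
Heavy syllables in the domain: 2, 5, 9. The leftmost is syllable 2 (be:d).
Primary stress: syllable 2 → pe.ˈbe:d.gun.le.ti:n.li.ne.fu.na:.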